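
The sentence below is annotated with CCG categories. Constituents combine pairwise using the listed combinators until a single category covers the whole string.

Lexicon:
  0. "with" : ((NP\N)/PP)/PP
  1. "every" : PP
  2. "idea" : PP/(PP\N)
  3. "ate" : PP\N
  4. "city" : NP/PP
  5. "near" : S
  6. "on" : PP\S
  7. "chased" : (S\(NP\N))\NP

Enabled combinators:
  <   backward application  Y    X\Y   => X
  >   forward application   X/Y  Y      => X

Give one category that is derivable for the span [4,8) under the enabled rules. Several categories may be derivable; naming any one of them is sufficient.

S\(NP\N)

[0,8] S   <
  [0,4] NP\N   >
    [0,2] (NP\N)/PP   >
      [0,1] "with" : ((NP\N)/PP)/PP
      [1,2] "every" : PP
    [2,4] PP   >
      [2,3] "idea" : PP/(PP\N)
      [3,4] "ate" : PP\N
  [4,8] S\(NP\N)   <
    [4,7] NP   >
      [4,5] "city" : NP/PP
      [5,7] PP   <
        [5,6] "near" : S
        [6,7] "on" : PP\S
    [7,8] "chased" : (S\(NP\N))\NP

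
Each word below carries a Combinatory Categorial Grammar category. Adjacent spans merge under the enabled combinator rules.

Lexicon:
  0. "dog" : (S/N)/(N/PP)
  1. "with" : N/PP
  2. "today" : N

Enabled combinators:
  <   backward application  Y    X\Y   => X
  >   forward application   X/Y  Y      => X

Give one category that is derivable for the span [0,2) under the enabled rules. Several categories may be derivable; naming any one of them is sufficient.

[0,3] S   >
  [0,2] S/N   >
    [0,1] "dog" : (S/N)/(N/PP)
    [1,2] "with" : N/PP
  [2,3] "today" : N

S/N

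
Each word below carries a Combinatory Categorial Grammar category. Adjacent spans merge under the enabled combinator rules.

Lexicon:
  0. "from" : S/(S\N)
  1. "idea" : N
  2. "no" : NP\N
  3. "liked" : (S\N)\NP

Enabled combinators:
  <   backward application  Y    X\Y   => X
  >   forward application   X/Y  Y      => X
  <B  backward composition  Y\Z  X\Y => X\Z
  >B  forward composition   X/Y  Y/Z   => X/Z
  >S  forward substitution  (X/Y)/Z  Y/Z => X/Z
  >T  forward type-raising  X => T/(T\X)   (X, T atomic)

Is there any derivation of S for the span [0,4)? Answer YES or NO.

[0,4] S   >
  [0,1] "from" : S/(S\N)
  [1,4] S\N   <
    [1,3] NP   <
      [1,2] "idea" : N
      [2,3] "no" : NP\N
    [3,4] "liked" : (S\N)\NP

YES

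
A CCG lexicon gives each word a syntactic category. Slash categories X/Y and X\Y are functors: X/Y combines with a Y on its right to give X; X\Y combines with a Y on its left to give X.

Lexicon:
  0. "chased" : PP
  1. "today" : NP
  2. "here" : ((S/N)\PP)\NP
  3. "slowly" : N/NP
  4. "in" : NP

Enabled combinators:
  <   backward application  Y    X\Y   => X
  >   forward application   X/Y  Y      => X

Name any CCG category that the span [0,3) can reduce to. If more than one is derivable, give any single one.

[0,5] S   >
  [0,3] S/N   <
    [0,1] "chased" : PP
    [1,3] (S/N)\PP   <
      [1,2] "today" : NP
      [2,3] "here" : ((S/N)\PP)\NP
  [3,5] N   >
    [3,4] "slowly" : N/NP
    [4,5] "in" : NP

S/N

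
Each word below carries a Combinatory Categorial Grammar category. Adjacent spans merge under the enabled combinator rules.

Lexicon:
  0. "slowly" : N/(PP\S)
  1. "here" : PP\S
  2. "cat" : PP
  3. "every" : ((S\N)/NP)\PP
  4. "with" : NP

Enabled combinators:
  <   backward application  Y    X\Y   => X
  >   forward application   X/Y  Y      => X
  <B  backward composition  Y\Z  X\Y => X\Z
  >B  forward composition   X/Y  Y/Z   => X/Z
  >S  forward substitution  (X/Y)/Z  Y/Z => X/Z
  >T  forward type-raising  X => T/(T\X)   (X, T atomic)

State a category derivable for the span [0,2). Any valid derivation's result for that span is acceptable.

N

[0,5] S   <
  [0,2] N   >
    [0,1] "slowly" : N/(PP\S)
    [1,2] "here" : PP\S
  [2,5] S\N   >
    [2,4] (S\N)/NP   <
      [2,3] "cat" : PP
      [3,4] "every" : ((S\N)/NP)\PP
    [4,5] "with" : NP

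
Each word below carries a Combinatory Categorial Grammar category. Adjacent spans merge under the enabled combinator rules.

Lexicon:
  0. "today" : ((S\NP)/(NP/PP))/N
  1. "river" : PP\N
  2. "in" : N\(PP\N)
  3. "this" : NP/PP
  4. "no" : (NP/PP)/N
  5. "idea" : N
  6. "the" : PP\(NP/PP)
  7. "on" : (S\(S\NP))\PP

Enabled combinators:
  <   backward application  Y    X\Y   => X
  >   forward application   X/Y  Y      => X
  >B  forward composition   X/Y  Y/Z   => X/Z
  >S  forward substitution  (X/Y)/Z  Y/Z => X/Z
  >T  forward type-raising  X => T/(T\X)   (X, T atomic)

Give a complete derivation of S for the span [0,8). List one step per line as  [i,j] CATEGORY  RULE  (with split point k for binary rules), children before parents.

[0,8] S   <
  [0,4] S\NP   >
    [0,3] (S\NP)/(NP/PP)   >
      [0,1] "today" : ((S\NP)/(NP/PP))/N
      [1,3] N   <
        [1,2] "river" : PP\N
        [2,3] "in" : N\(PP\N)
    [3,4] "this" : NP/PP
  [4,8] S\(S\NP)   <
    [4,7] PP   <
      [4,6] NP/PP   >
        [4,5] "no" : (NP/PP)/N
        [5,6] "idea" : N
      [6,7] "the" : PP\(NP/PP)
    [7,8] "on" : (S\(S\NP))\PP

[0,1] ((S\NP)/(NP/PP))/N  lex  "today"
[1,2] PP\N  lex  "river"
[2,3] N\(PP\N)  lex  "in"
[1,3] N  <  k=2
[0,3] (S\NP)/(NP/PP)  >  k=1
[3,4] NP/PP  lex  "this"
[0,4] S\NP  >  k=3
[4,5] (NP/PP)/N  lex  "no"
[5,6] N  lex  "idea"
[4,6] NP/PP  >  k=5
[6,7] PP\(NP/PP)  lex  "the"
[4,7] PP  <  k=6
[7,8] (S\(S\NP))\PP  lex  "on"
[4,8] S\(S\NP)  <  k=7
[0,8] S  <  k=4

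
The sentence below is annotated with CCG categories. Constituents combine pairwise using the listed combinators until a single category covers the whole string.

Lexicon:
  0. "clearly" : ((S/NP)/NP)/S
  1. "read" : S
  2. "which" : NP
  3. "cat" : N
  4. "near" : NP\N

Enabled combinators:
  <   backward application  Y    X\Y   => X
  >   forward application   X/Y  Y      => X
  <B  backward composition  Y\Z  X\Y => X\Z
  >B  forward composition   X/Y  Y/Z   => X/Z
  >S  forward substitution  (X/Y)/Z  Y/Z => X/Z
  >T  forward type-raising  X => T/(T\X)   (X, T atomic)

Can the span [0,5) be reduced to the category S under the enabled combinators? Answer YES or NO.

[0,5] S   >
  [0,3] S/NP   >
    [0,2] (S/NP)/NP   >
      [0,1] "clearly" : ((S/NP)/NP)/S
      [1,2] "read" : S
    [2,3] "which" : NP
  [3,5] NP   <
    [3,4] "cat" : N
    [4,5] "near" : NP\N

YES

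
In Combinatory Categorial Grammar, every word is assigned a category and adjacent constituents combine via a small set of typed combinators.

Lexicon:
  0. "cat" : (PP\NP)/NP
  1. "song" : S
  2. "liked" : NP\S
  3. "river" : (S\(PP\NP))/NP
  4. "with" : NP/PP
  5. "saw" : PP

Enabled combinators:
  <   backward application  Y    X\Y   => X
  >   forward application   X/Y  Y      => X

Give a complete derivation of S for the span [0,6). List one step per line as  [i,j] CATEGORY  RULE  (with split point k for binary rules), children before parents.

[0,1] (PP\NP)/NP  lex  "cat"
[1,2] S  lex  "song"
[2,3] NP\S  lex  "liked"
[1,3] NP  <  k=2
[0,3] PP\NP  >  k=1
[3,4] (S\(PP\NP))/NP  lex  "river"
[4,5] NP/PP  lex  "with"
[5,6] PP  lex  "saw"
[4,6] NP  >  k=5
[3,6] S\(PP\NP)  >  k=4
[0,6] S  <  k=3

[0,6] S   <
  [0,3] PP\NP   >
    [0,1] "cat" : (PP\NP)/NP
    [1,3] NP   <
      [1,2] "song" : S
      [2,3] "liked" : NP\S
  [3,6] S\(PP\NP)   >
    [3,4] "river" : (S\(PP\NP))/NP
    [4,6] NP   >
      [4,5] "with" : NP/PP
      [5,6] "saw" : PP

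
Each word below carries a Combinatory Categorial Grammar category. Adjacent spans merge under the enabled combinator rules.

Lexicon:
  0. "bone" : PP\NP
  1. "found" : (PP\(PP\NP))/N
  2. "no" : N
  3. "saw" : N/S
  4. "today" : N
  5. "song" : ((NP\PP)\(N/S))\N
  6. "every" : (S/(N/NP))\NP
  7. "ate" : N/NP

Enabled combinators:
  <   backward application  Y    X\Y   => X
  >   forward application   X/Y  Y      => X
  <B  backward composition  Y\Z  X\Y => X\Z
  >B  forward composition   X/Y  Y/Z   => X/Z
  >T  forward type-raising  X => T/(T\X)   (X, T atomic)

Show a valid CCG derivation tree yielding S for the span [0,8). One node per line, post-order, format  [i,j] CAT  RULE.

[0,8] S   >
  [0,7] S/(N/NP)   <
    [0,6] NP   <
      [0,3] PP   <
        [0,1] "bone" : PP\NP
        [1,3] PP\(PP\NP)   >
          [1,2] "found" : (PP\(PP\NP))/N
          [2,3] "no" : N
      [3,6] NP\PP   <
        [3,4] "saw" : N/S
        [4,6] (NP\PP)\(N/S)   <
          [4,5] "today" : N
          [5,6] "song" : ((NP\PP)\(N/S))\N
    [6,7] "every" : (S/(N/NP))\NP
  [7,8] "ate" : N/NP

[0,1] PP\NP  lex  "bone"
[1,2] (PP\(PP\NP))/N  lex  "found"
[2,3] N  lex  "no"
[1,3] PP\(PP\NP)  >  k=2
[0,3] PP  <  k=1
[3,4] N/S  lex  "saw"
[4,5] N  lex  "today"
[5,6] ((NP\PP)\(N/S))\N  lex  "song"
[4,6] (NP\PP)\(N/S)  <  k=5
[3,6] NP\PP  <  k=4
[0,6] NP  <  k=3
[6,7] (S/(N/NP))\NP  lex  "every"
[0,7] S/(N/NP)  <  k=6
[7,8] N/NP  lex  "ate"
[0,8] S  >  k=7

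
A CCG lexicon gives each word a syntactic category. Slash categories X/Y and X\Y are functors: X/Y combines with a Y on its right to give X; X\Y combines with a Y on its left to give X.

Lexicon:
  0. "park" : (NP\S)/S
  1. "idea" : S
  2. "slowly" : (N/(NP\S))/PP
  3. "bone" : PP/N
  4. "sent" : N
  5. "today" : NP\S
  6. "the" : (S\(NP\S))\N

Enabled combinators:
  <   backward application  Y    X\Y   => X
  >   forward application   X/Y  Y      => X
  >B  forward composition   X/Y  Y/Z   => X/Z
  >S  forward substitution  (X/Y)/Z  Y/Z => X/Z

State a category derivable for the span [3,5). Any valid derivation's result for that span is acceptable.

PP

[0,7] S   <
  [0,2] NP\S   >
    [0,1] "park" : (NP\S)/S
    [1,2] "idea" : S
  [2,7] S\(NP\S)   <
    [2,6] N   >
      [2,5] N/(NP\S)   >
        [2,3] "slowly" : (N/(NP\S))/PP
        [3,5] PP   >
          [3,4] "bone" : PP/N
          [4,5] "sent" : N
      [5,6] "today" : NP\S
    [6,7] "the" : (S\(NP\S))\N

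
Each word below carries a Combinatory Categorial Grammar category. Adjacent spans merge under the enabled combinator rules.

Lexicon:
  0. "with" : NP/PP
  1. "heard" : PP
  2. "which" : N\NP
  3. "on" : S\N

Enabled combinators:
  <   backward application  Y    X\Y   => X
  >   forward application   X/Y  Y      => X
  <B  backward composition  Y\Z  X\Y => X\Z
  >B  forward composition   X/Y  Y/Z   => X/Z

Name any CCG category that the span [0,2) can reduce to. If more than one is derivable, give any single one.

NP

[0,4] S   <
  [0,3] N   <
    [0,2] NP   >
      [0,1] "with" : NP/PP
      [1,2] "heard" : PP
    [2,3] "which" : N\NP
  [3,4] "on" : S\N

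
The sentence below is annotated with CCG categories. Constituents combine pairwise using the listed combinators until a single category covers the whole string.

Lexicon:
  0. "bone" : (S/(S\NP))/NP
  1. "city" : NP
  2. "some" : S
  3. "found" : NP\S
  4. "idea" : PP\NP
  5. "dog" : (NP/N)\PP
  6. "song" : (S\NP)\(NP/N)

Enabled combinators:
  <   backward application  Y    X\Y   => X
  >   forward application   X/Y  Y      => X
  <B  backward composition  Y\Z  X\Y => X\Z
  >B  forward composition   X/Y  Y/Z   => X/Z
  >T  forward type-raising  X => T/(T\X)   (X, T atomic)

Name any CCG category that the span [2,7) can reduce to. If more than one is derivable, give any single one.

S\NP

[0,7] S   >
  [0,2] S/(S\NP)   >
    [0,1] "bone" : (S/(S\NP))/NP
    [1,2] "city" : NP
  [2,7] S\NP   <
    [2,6] NP/N   <
      [2,5] PP   <
        [2,3] "some" : S
        [3,5] PP\S   <B
          [3,4] "found" : NP\S
          [4,5] "idea" : PP\NP
      [5,6] "dog" : (NP/N)\PP
    [6,7] "song" : (S\NP)\(NP/N)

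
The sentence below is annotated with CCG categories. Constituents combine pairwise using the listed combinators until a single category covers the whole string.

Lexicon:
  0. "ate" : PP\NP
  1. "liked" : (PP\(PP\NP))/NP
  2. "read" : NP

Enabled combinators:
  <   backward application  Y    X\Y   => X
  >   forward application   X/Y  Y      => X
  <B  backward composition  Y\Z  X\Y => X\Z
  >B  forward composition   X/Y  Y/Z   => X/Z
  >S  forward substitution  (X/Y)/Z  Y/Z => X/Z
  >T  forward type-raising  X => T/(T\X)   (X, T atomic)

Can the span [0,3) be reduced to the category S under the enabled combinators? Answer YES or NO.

PP\NP (PP\(PP\NP))/NP NP
CKY chart[0,3] = {N/(N\PP), NP/(NP\PP), PP, PP/(PP\PP), S/(S\PP)}; S ∉ chart

NO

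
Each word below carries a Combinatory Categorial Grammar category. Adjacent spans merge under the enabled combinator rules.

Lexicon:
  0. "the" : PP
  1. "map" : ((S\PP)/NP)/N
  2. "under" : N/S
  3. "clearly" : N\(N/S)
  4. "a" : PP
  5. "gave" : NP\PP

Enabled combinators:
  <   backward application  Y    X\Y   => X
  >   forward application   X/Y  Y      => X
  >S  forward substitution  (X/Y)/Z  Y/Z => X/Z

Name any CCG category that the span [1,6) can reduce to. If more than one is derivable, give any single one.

[0,6] S   <
  [0,1] "the" : PP
  [1,6] S\PP   >
    [1,4] (S\PP)/NP   >
      [1,2] "map" : ((S\PP)/NP)/N
      [2,4] N   <
        [2,3] "under" : N/S
        [3,4] "clearly" : N\(N/S)
    [4,6] NP   <
      [4,5] "a" : PP
      [5,6] "gave" : NP\PP

S\PP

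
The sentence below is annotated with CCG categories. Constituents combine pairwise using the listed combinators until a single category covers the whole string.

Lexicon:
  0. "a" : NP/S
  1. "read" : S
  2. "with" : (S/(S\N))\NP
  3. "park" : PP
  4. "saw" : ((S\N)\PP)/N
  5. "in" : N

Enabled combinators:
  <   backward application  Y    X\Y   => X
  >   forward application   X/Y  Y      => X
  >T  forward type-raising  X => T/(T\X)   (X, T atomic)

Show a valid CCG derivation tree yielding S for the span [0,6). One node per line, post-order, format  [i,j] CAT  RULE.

[0,1] NP/S  lex  "a"
[1,2] S  lex  "read"
[0,2] NP  >  k=1
[2,3] (S/(S\N))\NP  lex  "with"
[0,3] S/(S\N)  <  k=2
[3,4] PP  lex  "park"
[4,5] ((S\N)\PP)/N  lex  "saw"
[5,6] N  lex  "in"
[4,6] (S\N)\PP  >  k=5
[3,6] S\N  <  k=4
[0,6] S  >  k=3

[0,6] S   >
  [0,3] S/(S\N)   <
    [0,2] NP   >
      [0,1] "a" : NP/S
      [1,2] "read" : S
    [2,3] "with" : (S/(S\N))\NP
  [3,6] S\N   <
    [3,4] "park" : PP
    [4,6] (S\N)\PP   >
      [4,5] "saw" : ((S\N)\PP)/N
      [5,6] "in" : N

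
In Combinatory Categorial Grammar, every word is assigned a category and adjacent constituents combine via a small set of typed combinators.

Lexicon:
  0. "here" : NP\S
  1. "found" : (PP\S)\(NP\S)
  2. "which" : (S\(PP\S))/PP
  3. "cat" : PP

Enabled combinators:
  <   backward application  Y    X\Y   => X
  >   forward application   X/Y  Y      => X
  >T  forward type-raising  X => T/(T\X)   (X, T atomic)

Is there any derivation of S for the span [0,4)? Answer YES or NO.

[0,4] S   <
  [0,2] PP\S   <
    [0,1] "here" : NP\S
    [1,2] "found" : (PP\S)\(NP\S)
  [2,4] S\(PP\S)   >
    [2,3] "which" : (S\(PP\S))/PP
    [3,4] "cat" : PP

YES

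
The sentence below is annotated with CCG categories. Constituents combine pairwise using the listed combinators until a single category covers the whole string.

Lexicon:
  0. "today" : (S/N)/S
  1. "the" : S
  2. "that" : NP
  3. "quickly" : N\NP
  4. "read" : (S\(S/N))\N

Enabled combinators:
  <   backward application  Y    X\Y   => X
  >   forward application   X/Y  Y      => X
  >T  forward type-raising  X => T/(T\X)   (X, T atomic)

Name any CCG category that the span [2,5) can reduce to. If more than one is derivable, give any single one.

S\(S/N)

[0,5] S   <
  [0,2] S/N   >
    [0,1] "today" : (S/N)/S
    [1,2] "the" : S
  [2,5] S\(S/N)   <
    [2,4] N   <
      [2,3] "that" : NP
      [3,4] "quickly" : N\NP
    [4,5] "read" : (S\(S/N))\N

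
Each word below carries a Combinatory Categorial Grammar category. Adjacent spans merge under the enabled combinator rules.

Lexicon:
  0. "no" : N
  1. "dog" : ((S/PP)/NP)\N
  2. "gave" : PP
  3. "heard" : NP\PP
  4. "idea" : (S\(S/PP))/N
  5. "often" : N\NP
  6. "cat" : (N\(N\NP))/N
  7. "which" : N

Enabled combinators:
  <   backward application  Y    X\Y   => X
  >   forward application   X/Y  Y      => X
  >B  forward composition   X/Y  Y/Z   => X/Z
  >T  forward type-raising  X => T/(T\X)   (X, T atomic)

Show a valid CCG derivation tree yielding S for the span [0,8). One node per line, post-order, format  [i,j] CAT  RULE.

[0,8] S   <
  [0,4] S/PP   >
    [0,2] (S/PP)/NP   <
      [0,1] "no" : N
      [1,2] "dog" : ((S/PP)/NP)\N
    [2,4] NP   <
      [2,3] "gave" : PP
      [3,4] "heard" : NP\PP
  [4,8] S\(S/PP)   >
    [4,5] "idea" : (S\(S/PP))/N
    [5,8] N   <
      [5,6] "often" : N\NP
      [6,8] N\(N\NP)   >
        [6,7] "cat" : (N\(N\NP))/N
        [7,8] "which" : N

[0,1] N  lex  "no"
[1,2] ((S/PP)/NP)\N  lex  "dog"
[0,2] (S/PP)/NP  <  k=1
[2,3] PP  lex  "gave"
[3,4] NP\PP  lex  "heard"
[2,4] NP  <  k=3
[0,4] S/PP  >  k=2
[4,5] (S\(S/PP))/N  lex  "idea"
[5,6] N\NP  lex  "often"
[6,7] (N\(N\NP))/N  lex  "cat"
[7,8] N  lex  "which"
[6,8] N\(N\NP)  >  k=7
[5,8] N  <  k=6
[4,8] S\(S/PP)  >  k=5
[0,8] S  <  k=4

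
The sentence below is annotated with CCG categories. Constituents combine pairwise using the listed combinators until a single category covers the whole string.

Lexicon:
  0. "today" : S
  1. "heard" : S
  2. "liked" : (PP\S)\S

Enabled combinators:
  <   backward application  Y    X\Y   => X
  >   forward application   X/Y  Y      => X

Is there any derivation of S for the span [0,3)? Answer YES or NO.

NO

S S (PP\S)\S
CKY chart[0,3] = {PP}; S ∉ chart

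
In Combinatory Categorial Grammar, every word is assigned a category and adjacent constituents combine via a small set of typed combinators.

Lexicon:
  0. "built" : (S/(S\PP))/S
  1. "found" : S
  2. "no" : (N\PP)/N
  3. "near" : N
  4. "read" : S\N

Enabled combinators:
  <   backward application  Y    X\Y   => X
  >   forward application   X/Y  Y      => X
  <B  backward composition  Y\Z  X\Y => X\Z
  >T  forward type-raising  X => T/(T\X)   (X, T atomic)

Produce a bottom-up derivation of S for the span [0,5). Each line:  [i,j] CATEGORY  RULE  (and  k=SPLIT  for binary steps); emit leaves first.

[0,5] S   >
  [0,2] S/(S\PP)   >
    [0,1] "built" : (S/(S\PP))/S
    [1,2] "found" : S
  [2,5] S\PP   <B
    [2,4] N\PP   >
      [2,3] "no" : (N\PP)/N
      [3,4] "near" : N
    [4,5] "read" : S\N

[0,1] (S/(S\PP))/S  lex  "built"
[1,2] S  lex  "found"
[0,2] S/(S\PP)  >  k=1
[2,3] (N\PP)/N  lex  "no"
[3,4] N  lex  "near"
[2,4] N\PP  >  k=3
[4,5] S\N  lex  "read"
[2,5] S\PP  <B  k=4
[0,5] S  >  k=2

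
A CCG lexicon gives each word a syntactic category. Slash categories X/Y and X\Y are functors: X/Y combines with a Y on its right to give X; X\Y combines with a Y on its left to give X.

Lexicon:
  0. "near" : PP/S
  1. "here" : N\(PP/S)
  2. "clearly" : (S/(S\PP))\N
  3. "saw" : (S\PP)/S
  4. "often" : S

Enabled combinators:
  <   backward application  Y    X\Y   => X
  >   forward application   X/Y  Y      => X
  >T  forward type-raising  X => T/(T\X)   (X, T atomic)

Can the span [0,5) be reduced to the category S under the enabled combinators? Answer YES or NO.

YES

[0,5] S   >
  [0,3] S/(S\PP)   <
    [0,2] N   <
      [0,1] "near" : PP/S
      [1,2] "here" : N\(PP/S)
    [2,3] "clearly" : (S/(S\PP))\N
  [3,5] S\PP   >
    [3,4] "saw" : (S\PP)/S
    [4,5] "often" : S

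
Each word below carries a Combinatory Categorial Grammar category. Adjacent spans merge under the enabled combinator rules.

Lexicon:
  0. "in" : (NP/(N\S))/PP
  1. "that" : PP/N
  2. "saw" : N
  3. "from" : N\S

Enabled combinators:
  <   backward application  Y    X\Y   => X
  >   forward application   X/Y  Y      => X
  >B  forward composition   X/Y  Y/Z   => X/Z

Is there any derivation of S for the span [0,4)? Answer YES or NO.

(NP/(N\S))/PP PP/N N N\S
CKY chart[0,4] = {NP}; S ∉ chart

NO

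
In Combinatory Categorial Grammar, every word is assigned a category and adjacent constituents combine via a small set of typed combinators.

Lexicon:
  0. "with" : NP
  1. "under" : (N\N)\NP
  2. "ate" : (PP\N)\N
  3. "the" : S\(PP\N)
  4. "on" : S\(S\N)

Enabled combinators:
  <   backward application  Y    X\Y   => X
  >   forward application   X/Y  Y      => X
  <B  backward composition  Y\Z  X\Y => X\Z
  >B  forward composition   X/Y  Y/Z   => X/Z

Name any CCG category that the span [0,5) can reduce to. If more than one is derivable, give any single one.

S

[0,5] S   <
  [0,4] S\N   <B
    [0,2] N\N   <
      [0,1] "with" : NP
      [1,2] "under" : (N\N)\NP
    [2,4] S\N   <B
      [2,3] "ate" : (PP\N)\N
      [3,4] "the" : S\(PP\N)
  [4,5] "on" : S\(S\N)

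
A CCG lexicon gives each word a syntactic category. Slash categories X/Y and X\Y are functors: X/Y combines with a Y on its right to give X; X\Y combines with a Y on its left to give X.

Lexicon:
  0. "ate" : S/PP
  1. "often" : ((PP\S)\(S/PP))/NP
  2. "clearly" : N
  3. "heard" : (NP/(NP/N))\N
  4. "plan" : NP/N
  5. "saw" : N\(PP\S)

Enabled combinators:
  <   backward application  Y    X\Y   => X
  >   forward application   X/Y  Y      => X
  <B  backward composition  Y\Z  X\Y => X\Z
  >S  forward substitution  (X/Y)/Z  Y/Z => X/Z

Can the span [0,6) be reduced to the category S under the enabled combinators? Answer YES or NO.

NO

S/PP ((PP\S)\(S/PP))/NP N (NP/(NP/N))\N NP/N N\(PP\S)
CKY chart[0,6] = {N}; S ∉ chart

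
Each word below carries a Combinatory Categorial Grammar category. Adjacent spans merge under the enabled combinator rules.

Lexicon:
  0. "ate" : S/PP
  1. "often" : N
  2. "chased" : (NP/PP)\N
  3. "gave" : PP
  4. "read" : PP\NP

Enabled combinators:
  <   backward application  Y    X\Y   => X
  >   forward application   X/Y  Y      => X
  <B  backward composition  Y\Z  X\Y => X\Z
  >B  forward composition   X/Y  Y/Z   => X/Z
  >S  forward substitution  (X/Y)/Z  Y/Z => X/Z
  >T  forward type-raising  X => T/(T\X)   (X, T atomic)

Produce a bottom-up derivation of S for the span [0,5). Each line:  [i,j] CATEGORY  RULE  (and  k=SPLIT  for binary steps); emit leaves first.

[0,5] S   >
  [0,1] "ate" : S/PP
  [1,5] PP   <
    [1,4] NP   >
      [1,3] NP/PP   <
        [1,2] "often" : N
        [2,3] "chased" : (NP/PP)\N
      [3,4] "gave" : PP
    [4,5] "read" : PP\NP

[0,1] S/PP  lex  "ate"
[1,2] N  lex  "often"
[2,3] (NP/PP)\N  lex  "chased"
[1,3] NP/PP  <  k=2
[3,4] PP  lex  "gave"
[1,4] NP  >  k=3
[4,5] PP\NP  lex  "read"
[1,5] PP  <  k=4
[0,5] S  >  k=1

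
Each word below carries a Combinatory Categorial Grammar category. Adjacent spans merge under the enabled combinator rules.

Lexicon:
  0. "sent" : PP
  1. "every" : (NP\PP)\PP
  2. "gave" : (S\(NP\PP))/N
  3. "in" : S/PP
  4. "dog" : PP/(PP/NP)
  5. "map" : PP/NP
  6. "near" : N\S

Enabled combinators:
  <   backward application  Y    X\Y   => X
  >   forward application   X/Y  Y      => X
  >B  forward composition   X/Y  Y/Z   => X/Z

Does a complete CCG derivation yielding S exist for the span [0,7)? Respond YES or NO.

[0,7] S   <
  [0,2] NP\PP   <
    [0,1] "sent" : PP
    [1,2] "every" : (NP\PP)\PP
  [2,7] S\(NP\PP)   >
    [2,3] "gave" : (S\(NP\PP))/N
    [3,7] N   <
      [3,6] S   >
        [3,4] "in" : S/PP
        [4,6] PP   >
          [4,5] "dog" : PP/(PP/NP)
          [5,6] "map" : PP/NP
      [6,7] "near" : N\S

YES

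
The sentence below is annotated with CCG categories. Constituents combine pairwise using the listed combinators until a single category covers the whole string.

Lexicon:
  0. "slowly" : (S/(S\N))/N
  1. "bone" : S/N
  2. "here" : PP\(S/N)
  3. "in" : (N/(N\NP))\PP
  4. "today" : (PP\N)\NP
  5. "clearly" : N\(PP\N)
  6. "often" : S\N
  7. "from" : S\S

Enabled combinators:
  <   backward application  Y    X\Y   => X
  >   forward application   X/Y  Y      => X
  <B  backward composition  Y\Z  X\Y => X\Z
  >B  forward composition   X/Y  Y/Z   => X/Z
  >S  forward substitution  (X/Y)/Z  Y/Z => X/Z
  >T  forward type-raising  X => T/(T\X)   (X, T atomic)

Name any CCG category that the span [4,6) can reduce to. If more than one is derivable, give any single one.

N\NP

[0,8] S   >
  [0,6] S/(S\N)   >
    [0,1] "slowly" : (S/(S\N))/N
    [1,6] N   >
      [1,4] N/(N\NP)   <
        [1,3] PP   <
          [1,2] "bone" : S/N
          [2,3] "here" : PP\(S/N)
        [3,4] "in" : (N/(N\NP))\PP
      [4,6] N\NP   <B
        [4,5] "today" : (PP\N)\NP
        [5,6] "clearly" : N\(PP\N)
  [6,8] S\N   <B
    [6,7] "often" : S\N
    [7,8] "from" : S\S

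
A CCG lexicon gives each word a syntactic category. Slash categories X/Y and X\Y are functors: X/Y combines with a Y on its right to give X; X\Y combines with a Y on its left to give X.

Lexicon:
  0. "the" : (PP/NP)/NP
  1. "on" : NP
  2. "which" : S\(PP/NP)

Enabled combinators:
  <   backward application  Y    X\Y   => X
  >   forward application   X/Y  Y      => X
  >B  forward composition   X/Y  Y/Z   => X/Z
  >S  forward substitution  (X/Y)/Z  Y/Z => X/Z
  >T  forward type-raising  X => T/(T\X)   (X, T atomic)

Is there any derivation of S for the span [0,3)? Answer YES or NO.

YES

[0,3] S   <
  [0,2] PP/NP   >
    [0,1] "the" : (PP/NP)/NP
    [1,2] "on" : NP
  [2,3] "which" : S\(PP/NP)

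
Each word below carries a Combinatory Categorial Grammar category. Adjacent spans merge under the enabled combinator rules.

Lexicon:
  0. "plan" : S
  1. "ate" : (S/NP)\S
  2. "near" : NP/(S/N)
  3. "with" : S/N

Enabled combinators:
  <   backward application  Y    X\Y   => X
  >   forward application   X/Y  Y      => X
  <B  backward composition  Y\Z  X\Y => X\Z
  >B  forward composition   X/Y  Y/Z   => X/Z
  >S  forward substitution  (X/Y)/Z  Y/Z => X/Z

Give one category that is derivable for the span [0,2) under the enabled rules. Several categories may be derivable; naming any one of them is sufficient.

[0,4] S   >
  [0,2] S/NP   <
    [0,1] "plan" : S
    [1,2] "ate" : (S/NP)\S
  [2,4] NP   >
    [2,3] "near" : NP/(S/N)
    [3,4] "with" : S/N

S/NP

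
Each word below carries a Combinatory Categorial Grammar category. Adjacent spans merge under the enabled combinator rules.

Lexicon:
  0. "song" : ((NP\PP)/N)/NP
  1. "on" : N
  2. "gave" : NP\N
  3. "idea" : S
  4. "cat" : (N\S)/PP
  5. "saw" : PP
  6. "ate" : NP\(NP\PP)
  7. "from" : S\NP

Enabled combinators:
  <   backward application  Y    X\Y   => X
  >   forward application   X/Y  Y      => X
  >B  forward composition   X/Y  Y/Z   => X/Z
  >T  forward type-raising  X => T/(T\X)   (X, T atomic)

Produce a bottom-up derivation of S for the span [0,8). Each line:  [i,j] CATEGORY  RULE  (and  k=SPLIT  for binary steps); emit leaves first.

[0,8] S   <
  [0,7] NP   <
    [0,6] NP\PP   >
      [0,3] (NP\PP)/N   >
        [0,1] "song" : ((NP\PP)/N)/NP
        [1,3] NP   >
          [1,2] NP/(NP\N)   >T
            [1,2] "on" : N
          [2,3] "gave" : NP\N
      [3,6] N   <
        [3,4] "idea" : S
        [4,6] N\S   >
          [4,5] "cat" : (N\S)/PP
          [5,6] "saw" : PP
    [6,7] "ate" : NP\(NP\PP)
  [7,8] "from" : S\NP

[0,1] ((NP\PP)/N)/NP  lex  "song"
[1,2] N  lex  "on"
[1,2] NP/(NP\N)  >T
[2,3] NP\N  lex  "gave"
[1,3] NP  >  k=2
[0,3] (NP\PP)/N  >  k=1
[3,4] S  lex  "idea"
[4,5] (N\S)/PP  lex  "cat"
[5,6] PP  lex  "saw"
[4,6] N\S  >  k=5
[3,6] N  <  k=4
[0,6] NP\PP  >  k=3
[6,7] NP\(NP\PP)  lex  "ate"
[0,7] NP  <  k=6
[7,8] S\NP  lex  "from"
[0,8] S  <  k=7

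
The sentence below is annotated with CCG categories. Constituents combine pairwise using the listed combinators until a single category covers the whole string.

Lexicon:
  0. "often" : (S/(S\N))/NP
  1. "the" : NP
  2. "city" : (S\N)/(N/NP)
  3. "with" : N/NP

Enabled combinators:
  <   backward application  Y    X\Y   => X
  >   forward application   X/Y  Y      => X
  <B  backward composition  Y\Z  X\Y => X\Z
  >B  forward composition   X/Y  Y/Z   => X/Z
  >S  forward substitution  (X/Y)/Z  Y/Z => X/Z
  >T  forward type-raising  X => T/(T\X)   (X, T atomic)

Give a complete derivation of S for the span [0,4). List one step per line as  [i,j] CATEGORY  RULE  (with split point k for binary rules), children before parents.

[0,1] (S/(S\N))/NP  lex  "often"
[1,2] NP  lex  "the"
[0,2] S/(S\N)  >  k=1
[2,3] (S\N)/(N/NP)  lex  "city"
[3,4] N/NP  lex  "with"
[2,4] S\N  >  k=3
[0,4] S  >  k=2

[0,4] S   >
  [0,2] S/(S\N)   >
    [0,1] "often" : (S/(S\N))/NP
    [1,2] "the" : NP
  [2,4] S\N   >
    [2,3] "city" : (S\N)/(N/NP)
    [3,4] "with" : N/NP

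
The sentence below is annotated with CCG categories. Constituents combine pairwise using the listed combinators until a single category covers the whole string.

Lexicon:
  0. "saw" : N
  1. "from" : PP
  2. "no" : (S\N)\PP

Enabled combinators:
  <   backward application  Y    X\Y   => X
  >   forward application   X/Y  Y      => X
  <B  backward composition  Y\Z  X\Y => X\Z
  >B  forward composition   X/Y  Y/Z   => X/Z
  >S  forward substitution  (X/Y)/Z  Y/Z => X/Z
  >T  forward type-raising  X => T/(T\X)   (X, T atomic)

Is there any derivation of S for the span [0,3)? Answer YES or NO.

[0,3] S   <
  [0,1] "saw" : N
  [1,3] S\N   <
    [1,2] "from" : PP
    [2,3] "no" : (S\N)\PP

YES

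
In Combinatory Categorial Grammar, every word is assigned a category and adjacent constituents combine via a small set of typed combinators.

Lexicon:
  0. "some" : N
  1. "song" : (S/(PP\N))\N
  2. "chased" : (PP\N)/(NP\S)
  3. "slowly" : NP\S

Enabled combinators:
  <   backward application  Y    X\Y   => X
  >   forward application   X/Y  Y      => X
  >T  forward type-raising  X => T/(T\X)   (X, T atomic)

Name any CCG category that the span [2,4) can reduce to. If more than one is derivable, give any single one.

[0,4] S   >
  [0,2] S/(PP\N)   <
    [0,1] "some" : N
    [1,2] "song" : (S/(PP\N))\N
  [2,4] PP\N   >
    [2,3] "chased" : (PP\N)/(NP\S)
    [3,4] "slowly" : NP\S

PP\N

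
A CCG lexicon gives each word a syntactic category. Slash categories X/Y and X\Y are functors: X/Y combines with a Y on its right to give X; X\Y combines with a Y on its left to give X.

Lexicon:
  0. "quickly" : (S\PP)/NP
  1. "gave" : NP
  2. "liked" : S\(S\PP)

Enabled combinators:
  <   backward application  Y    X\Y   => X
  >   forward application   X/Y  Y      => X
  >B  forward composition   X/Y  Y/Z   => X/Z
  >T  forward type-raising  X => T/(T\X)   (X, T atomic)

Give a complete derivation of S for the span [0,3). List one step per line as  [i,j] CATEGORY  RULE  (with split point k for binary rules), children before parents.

[0,3] S   <
  [0,2] S\PP   >
    [0,1] "quickly" : (S\PP)/NP
    [1,2] "gave" : NP
  [2,3] "liked" : S\(S\PP)

[0,1] (S\PP)/NP  lex  "quickly"
[1,2] NP  lex  "gave"
[0,2] S\PP  >  k=1
[2,3] S\(S\PP)  lex  "liked"
[0,3] S  <  k=2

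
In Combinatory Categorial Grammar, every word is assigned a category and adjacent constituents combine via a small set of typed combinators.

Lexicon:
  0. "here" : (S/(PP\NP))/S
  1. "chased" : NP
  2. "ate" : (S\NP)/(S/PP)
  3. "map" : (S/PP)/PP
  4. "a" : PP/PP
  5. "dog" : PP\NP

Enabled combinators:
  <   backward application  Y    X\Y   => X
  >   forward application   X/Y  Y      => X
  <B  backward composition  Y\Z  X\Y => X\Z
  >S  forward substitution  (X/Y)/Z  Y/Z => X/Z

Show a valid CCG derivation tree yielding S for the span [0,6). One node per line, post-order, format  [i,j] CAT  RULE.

[0,1] (S/(PP\NP))/S  lex  "here"
[1,2] NP  lex  "chased"
[2,3] (S\NP)/(S/PP)  lex  "ate"
[3,4] (S/PP)/PP  lex  "map"
[4,5] PP/PP  lex  "a"
[3,5] S/PP  >S  k=4
[2,5] S\NP  >  k=3
[1,5] S  <  k=2
[0,5] S/(PP\NP)  >  k=1
[5,6] PP\NP  lex  "dog"
[0,6] S  >  k=5

[0,6] S   >
  [0,5] S/(PP\NP)   >
    [0,1] "here" : (S/(PP\NP))/S
    [1,5] S   <
      [1,2] "chased" : NP
      [2,5] S\NP   >
        [2,3] "ate" : (S\NP)/(S/PP)
        [3,5] S/PP   >S
          [3,4] "map" : (S/PP)/PP
          [4,5] "a" : PP/PP
  [5,6] "dog" : PP\NP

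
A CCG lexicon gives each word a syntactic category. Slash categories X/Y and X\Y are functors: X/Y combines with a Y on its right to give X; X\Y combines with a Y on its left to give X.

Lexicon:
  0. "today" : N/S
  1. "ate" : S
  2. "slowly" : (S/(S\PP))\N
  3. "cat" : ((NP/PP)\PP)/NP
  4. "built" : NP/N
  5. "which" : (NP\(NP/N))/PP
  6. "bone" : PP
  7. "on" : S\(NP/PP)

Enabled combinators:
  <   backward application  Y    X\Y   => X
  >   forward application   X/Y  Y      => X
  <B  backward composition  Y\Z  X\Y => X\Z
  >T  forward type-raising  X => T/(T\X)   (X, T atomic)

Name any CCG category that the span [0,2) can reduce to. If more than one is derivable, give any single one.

N

[0,8] S   >
  [0,3] S/(S\PP)   <
    [0,2] N   >
      [0,1] "today" : N/S
      [1,2] "ate" : S
    [2,3] "slowly" : (S/(S\PP))\N
  [3,8] S\PP   <B
    [3,7] (NP/PP)\PP   >
      [3,4] "cat" : ((NP/PP)\PP)/NP
      [4,7] NP   <
        [4,5] "built" : NP/N
        [5,7] NP\(NP/N)   >
          [5,6] "which" : (NP\(NP/N))/PP
          [6,7] "bone" : PP
    [7,8] "on" : S\(NP/PP)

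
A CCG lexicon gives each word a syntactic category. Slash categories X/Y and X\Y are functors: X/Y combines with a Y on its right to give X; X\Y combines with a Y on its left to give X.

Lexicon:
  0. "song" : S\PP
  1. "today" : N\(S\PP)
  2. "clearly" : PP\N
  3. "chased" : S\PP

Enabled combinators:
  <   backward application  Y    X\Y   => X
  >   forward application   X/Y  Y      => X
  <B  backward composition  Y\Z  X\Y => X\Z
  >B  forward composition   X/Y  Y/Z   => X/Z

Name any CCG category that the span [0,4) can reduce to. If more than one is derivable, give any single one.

[0,4] S   <
  [0,3] PP   <
    [0,2] N   <
      [0,1] "song" : S\PP
      [1,2] "today" : N\(S\PP)
    [2,3] "clearly" : PP\N
  [3,4] "chased" : S\PP

S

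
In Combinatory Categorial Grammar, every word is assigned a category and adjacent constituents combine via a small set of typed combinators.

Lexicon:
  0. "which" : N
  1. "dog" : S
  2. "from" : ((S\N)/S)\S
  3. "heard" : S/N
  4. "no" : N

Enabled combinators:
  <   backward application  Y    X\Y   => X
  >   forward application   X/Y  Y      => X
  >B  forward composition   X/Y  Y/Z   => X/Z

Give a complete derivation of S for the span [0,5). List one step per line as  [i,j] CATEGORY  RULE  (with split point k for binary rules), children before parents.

[0,5] S   <
  [0,1] "which" : N
  [1,5] S\N   >
    [1,3] (S\N)/S   <
      [1,2] "dog" : S
      [2,3] "from" : ((S\N)/S)\S
    [3,5] S   >
      [3,4] "heard" : S/N
      [4,5] "no" : N

[0,1] N  lex  "which"
[1,2] S  lex  "dog"
[2,3] ((S\N)/S)\S  lex  "from"
[1,3] (S\N)/S  <  k=2
[3,4] S/N  lex  "heard"
[4,5] N  lex  "no"
[3,5] S  >  k=4
[1,5] S\N  >  k=3
[0,5] S  <  k=1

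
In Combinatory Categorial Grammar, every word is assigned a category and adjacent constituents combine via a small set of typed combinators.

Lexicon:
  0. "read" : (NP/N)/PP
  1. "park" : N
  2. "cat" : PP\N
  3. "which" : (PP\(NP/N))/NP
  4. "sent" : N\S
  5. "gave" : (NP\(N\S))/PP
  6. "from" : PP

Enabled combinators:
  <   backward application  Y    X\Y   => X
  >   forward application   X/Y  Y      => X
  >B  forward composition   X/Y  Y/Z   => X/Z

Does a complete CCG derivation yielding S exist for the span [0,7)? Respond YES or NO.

NO

(NP/N)/PP N PP\N (PP\(NP/N))/NP N\S (NP\(N\S))/PP PP
CKY chart[0,7] = {PP}; S ∉ chart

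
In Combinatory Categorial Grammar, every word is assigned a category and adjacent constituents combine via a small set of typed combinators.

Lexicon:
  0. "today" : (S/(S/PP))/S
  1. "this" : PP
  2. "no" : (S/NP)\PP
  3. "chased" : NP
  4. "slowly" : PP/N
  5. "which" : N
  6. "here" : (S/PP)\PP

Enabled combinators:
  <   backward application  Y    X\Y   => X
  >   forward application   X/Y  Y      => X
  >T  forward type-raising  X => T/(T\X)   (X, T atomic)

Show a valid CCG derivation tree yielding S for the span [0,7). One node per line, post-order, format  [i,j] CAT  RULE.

[0,7] S   >
  [0,4] S/(S/PP)   >
    [0,1] "today" : (S/(S/PP))/S
    [1,4] S   >
      [1,3] S/NP   <
        [1,2] "this" : PP
        [2,3] "no" : (S/NP)\PP
      [3,4] "chased" : NP
  [4,7] S/PP   <
    [4,6] PP   >
      [4,5] "slowly" : PP/N
      [5,6] "which" : N
    [6,7] "here" : (S/PP)\PP

[0,1] (S/(S/PP))/S  lex  "today"
[1,2] PP  lex  "this"
[2,3] (S/NP)\PP  lex  "no"
[1,3] S/NP  <  k=2
[3,4] NP  lex  "chased"
[1,4] S  >  k=3
[0,4] S/(S/PP)  >  k=1
[4,5] PP/N  lex  "slowly"
[5,6] N  lex  "which"
[4,6] PP  >  k=5
[6,7] (S/PP)\PP  lex  "here"
[4,7] S/PP  <  k=6
[0,7] S  >  k=4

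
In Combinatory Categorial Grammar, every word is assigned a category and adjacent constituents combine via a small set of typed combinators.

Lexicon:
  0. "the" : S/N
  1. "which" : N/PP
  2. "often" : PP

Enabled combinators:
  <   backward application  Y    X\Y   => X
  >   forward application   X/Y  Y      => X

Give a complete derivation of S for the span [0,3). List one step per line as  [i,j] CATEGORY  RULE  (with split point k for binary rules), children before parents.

[0,3] S   >
  [0,1] "the" : S/N
  [1,3] N   >
    [1,2] "which" : N/PP
    [2,3] "often" : PP

[0,1] S/N  lex  "the"
[1,2] N/PP  lex  "which"
[2,3] PP  lex  "often"
[1,3] N  >  k=2
[0,3] S  >  k=1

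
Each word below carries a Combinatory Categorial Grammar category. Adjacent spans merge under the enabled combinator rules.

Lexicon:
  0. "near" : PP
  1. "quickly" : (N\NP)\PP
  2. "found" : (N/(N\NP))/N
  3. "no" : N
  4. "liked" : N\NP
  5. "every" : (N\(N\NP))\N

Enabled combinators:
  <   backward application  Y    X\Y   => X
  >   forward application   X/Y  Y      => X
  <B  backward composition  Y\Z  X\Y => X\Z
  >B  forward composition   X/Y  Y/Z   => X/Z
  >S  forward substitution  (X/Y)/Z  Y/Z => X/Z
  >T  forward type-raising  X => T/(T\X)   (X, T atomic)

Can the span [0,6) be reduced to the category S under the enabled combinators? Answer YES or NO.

NO

PP (N\NP)\PP (N/(N\NP))/N N N\NP (N\(N\NP))\N
CKY chart[0,6] = {N, N/(N\N), NP/(NP\N), PP/(PP\N), S/(S\N)}; S ∉ chart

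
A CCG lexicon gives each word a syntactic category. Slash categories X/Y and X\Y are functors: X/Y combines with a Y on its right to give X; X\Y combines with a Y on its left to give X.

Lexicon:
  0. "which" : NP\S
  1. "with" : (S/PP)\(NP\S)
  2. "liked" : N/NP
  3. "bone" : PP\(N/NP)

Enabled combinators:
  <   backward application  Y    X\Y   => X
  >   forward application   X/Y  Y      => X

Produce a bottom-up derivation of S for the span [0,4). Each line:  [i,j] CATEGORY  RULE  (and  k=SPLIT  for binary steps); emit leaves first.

[0,1] NP\S  lex  "which"
[1,2] (S/PP)\(NP\S)  lex  "with"
[0,2] S/PP  <  k=1
[2,3] N/NP  lex  "liked"
[3,4] PP\(N/NP)  lex  "bone"
[2,4] PP  <  k=3
[0,4] S  >  k=2

[0,4] S   >
  [0,2] S/PP   <
    [0,1] "which" : NP\S
    [1,2] "with" : (S/PP)\(NP\S)
  [2,4] PP   <
    [2,3] "liked" : N/NP
    [3,4] "bone" : PP\(N/NP)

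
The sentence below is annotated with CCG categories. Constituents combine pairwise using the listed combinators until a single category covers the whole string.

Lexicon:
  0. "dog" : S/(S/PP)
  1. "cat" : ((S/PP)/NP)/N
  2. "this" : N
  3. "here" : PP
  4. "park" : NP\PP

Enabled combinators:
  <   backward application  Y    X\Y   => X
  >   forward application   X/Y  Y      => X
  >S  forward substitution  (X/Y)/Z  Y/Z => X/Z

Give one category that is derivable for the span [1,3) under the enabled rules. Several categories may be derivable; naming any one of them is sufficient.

(S/PP)/NP

[0,5] S   >
  [0,1] "dog" : S/(S/PP)
  [1,5] S/PP   >
    [1,3] (S/PP)/NP   >
      [1,2] "cat" : ((S/PP)/NP)/N
      [2,3] "this" : N
    [3,5] NP   <
      [3,4] "here" : PP
      [4,5] "park" : NP\PP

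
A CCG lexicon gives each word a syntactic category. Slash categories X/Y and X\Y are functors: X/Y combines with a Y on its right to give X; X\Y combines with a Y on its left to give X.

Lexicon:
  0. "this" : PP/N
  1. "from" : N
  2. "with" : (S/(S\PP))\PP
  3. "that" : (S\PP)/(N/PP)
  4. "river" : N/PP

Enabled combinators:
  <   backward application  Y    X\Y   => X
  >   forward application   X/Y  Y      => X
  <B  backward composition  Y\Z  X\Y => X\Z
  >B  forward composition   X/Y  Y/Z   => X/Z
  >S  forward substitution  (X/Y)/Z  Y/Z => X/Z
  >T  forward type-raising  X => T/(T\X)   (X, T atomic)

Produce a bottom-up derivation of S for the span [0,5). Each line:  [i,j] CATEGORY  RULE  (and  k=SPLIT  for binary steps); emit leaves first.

[0,1] PP/N  lex  "this"
[1,2] N  lex  "from"
[0,2] PP  >  k=1
[2,3] (S/(S\PP))\PP  lex  "with"
[0,3] S/(S\PP)  <  k=2
[3,4] (S\PP)/(N/PP)  lex  "that"
[4,5] N/PP  lex  "river"
[3,5] S\PP  >  k=4
[0,5] S  >  k=3

[0,5] S   >
  [0,3] S/(S\PP)   <
    [0,2] PP   >
      [0,1] "this" : PP/N
      [1,2] "from" : N
    [2,3] "with" : (S/(S\PP))\PP
  [3,5] S\PP   >
    [3,4] "that" : (S\PP)/(N/PP)
    [4,5] "river" : N/PP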